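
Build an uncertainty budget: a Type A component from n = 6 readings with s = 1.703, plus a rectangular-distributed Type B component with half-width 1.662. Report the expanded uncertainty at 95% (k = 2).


u_A = s / sqrt(n) = 1.703 / sqrt(6) = 0.69524684
u_B = half_width / sqrt(3) = 1.662 / sqrt(3) = 0.95955615
uc = sqrt(u_A^2 + u_B^2) = sqrt(0.69524684^2 + 0.95955615^2) = 1.1849541
U = k * uc = 2 * 1.1849541
U = 2.3699

2.3699


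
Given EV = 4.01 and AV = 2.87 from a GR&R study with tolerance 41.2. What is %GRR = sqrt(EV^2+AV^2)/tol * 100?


GRR = sqrt(EV^2 + AV^2) = sqrt(4.01^2 + 2.87^2) = 4.931227
%GRR = GRR / tol * 100 = 4.931227 / 41.2 * 100
%GRR = 11.9690

11.9690


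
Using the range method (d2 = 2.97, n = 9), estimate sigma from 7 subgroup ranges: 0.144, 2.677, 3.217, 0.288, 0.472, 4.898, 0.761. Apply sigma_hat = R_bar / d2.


R_bar = (0.144 + 2.677 + 3.217 + 0.288 + 0.472 + 4.898 + 0.761) / 7
R_bar = 12.457 / 7 = 1.7795714
sigma_hat = R_bar / d2 = 1.7795714 / 2.97 = 0.5992

0.5992


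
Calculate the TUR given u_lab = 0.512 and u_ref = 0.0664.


TUR = u_lab / u_ref
= 0.512 / 0.0664
= 7.7108

7.7108


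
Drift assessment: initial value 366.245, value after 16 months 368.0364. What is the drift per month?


rate = (v2 - v1) / months
= (368.0364 - 366.245) / 16
= 1.7914 / 16
= 0.1120

0.1120


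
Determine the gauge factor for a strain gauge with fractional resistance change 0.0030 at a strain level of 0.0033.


GF = (dR/R) / epsilon
= 0.0030 / 0.0033
= 0.9091

0.9091


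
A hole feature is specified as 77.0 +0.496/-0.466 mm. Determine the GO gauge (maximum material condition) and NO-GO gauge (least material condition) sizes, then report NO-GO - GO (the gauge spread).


GO = nominal - lower_tol (smallest hole = maximum material condition)
GO = 77.0 - 0.466 = 76.534
NO-GO = nominal + upper_tol (largest hole = least material condition)
NO-GO = 77.0 + 0.496 = 77.496
spread = NO-GO - GO = 77.496 - 76.534 = 0.9620

0.9620


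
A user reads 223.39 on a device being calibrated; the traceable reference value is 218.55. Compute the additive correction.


Correction = standard - reading
= 218.55 - 223.39
= -4.8400

-4.8400


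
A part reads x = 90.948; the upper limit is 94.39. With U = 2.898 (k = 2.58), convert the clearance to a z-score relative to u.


u = U / k = 2.898 / 2.58 = 1.1232558
margin = |USL - x| = |94.39 - 90.948| = 3.442
z = margin / u = 3.442 / 1.1232558
z = 3.0643

3.0643


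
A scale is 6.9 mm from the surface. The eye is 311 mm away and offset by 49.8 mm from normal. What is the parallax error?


error = h * offset / d
= 6.9 * 49.8 / 311
= 1.1049

1.1049


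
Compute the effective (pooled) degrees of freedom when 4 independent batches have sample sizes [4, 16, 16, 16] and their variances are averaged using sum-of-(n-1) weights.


nu = sum_i (n_i - 1)
nu = ((4 - 1) + (16 - 1) + (16 - 1) + (16 - 1))
nu = 3 + 15 + 15 + 15
nu = 48

48


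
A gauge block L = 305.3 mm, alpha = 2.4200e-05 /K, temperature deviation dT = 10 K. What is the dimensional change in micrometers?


dL = L * alpha * dT
= 305.3 * 2.4200e-05 * 10
= 0.0738826 mm
dL_um = 0.0738826 * 1000 = 73.8826 um

73.8826


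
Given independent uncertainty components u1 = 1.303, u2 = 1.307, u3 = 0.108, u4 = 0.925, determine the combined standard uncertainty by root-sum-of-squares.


uc = sqrt(1.303^2 + 1.307^2 + 0.108^2 + 0.925^2)
uc = sqrt(4.273347)
uc = 2.0672

2.0672


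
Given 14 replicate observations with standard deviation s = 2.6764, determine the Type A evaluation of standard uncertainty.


u_A = s / sqrt(n)
u_A = 2.6764 / sqrt(14)
u_A = 2.6764 / 3.7416574
u_A = 0.7153

0.7153


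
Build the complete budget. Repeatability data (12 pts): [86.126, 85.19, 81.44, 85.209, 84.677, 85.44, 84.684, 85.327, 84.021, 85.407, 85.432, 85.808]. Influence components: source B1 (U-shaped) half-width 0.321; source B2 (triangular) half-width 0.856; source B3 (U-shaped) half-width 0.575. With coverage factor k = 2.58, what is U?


mean = (86.126 + 85.19 + 81.44 + 85.209 + 84.677 + 85.44 + 84.684 + 85.327 + 84.021 + 85.407 + 85.432 + 85.808) / 12 = 84.89675
s = sqrt(sum((x - mean)^2)/(n-1)) = 1.2195984
u_A = s / sqrt(n) = 1.2195984 / sqrt(12) = 0.35206773
u_B1 = 0.321 / sqrt(2) = 0.22698128
u_B2 = 0.856 / sqrt(6) = 0.34946054
u_B3 = 0.575 / sqrt(2) = 0.4065864
uc = sqrt(0.35206773^2 + 0.22698128^2 + 0.34946054^2 + 0.4065864^2) = 0.68037295
U = k * uc = 2.58 * 0.68037295
U = 1.7554

1.7554


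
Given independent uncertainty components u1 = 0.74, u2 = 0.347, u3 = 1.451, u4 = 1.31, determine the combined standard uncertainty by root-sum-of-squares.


uc = sqrt(0.74^2 + 0.347^2 + 1.451^2 + 1.31^2)
uc = sqrt(4.48951)
uc = 2.1188

2.1188


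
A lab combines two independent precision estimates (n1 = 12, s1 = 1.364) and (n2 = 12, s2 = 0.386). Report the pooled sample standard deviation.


s_p = sqrt(((n1-1)*s1^2 + (n2-1)*s2^2) / (n1+n2-2))
numerator = (12-1)*1.364^2 + (12-1)*0.386^2 = 20.465456 + 1.638956 = 22.104412
denominator = 12 + 12 - 2 = 22
s_p^2 = 22.104412 / 22 = 1.004746
s_p = sqrt(1.004746) = 1.0024

1.0024


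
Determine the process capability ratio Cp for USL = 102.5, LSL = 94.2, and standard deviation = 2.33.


Cp = (USL - LSL) / (6 * sigma)
= (102.5 - 94.2) / (6 * 2.33)
= 8.3000 / 13.9800
= 0.5937

0.5937


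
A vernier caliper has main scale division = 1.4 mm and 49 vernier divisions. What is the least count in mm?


LC = MSD / n_div
= 1.4 / 49
= 0.0286

0.0286


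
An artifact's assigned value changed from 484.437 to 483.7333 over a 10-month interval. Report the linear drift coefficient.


rate = (v2 - v1) / months
= (483.7333 - 484.437) / 10
= -0.7037 / 10
= -0.0704

-0.0704


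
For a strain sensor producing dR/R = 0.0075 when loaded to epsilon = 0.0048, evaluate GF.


GF = (dR/R) / epsilon
= 0.0075 / 0.0048
= 1.5625

1.5625


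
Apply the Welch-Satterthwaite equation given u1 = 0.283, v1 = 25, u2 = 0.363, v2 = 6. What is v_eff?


uc = sqrt(u1^2 + u2^2) = sqrt(0.283^2 + 0.363^2) = 0.46028035
v_eff = uc^4 / (u1^4/v1 + u2^4/v2)
= 0.46028035^4 / (0.283^4/25 + 0.363^4/6)
= 0.044883812 / 0.0031504148
v_eff = 14.2470

14.2470


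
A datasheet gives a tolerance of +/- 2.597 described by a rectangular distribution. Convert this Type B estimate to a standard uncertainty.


u_B = half_width / sqrt(3)
u_B = 2.597 / 1.7320508
u_B = 1.4994

1.4994


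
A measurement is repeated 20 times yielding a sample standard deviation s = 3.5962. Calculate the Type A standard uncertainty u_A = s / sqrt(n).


u_A = s / sqrt(n)
u_A = 3.5962 / sqrt(20)
u_A = 3.5962 / 4.472136
u_A = 0.8041

0.8041


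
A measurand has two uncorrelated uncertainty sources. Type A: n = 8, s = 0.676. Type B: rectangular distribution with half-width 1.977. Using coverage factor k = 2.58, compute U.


u_A = s / sqrt(n) = 0.676 / sqrt(8) = 0.23900209
u_B = half_width / sqrt(3) = 1.977 / sqrt(3) = 1.1414215
uc = sqrt(u_A^2 + u_B^2) = sqrt(0.23900209^2 + 1.1414215^2) = 1.1661754
U = k * uc = 2.58 * 1.1661754
U = 3.0087

3.0087


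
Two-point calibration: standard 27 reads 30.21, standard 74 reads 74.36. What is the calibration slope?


slope = (y2 - y1) / (x2 - x1)
= (74.36 - 30.21) / (74 - 27)
= 44.1500 / 47
= 0.9394

0.9394


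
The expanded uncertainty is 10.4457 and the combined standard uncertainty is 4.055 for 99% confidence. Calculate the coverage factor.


k = U / uc
k = 10.4457 / 4.055
k = 2.576

2.576


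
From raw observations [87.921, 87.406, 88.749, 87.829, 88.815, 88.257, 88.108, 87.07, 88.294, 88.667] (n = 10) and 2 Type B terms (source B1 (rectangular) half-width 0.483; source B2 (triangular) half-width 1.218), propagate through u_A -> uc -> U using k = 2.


mean = (87.921 + 87.406 + 88.749 + 87.829 + 88.815 + 88.257 + 88.108 + 87.07 + 88.294 + 88.667) / 10 = 88.1116
s = sqrt(sum((x - mean)^2)/(n-1)) = 0.57377274
u_A = s / sqrt(n) = 0.57377274 / sqrt(10) = 0.18144287
u_B1 = 0.483 / sqrt(3) = 0.27886018
u_B2 = 1.218 / sqrt(6) = 0.49724642
uc = sqrt(0.18144287^2 + 0.27886018^2 + 0.49724642^2) = 0.59827963
U = k * uc = 2 * 0.59827963
U = 1.1966

1.1966


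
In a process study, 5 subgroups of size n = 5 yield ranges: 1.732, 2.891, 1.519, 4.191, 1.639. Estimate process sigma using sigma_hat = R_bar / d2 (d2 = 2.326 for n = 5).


R_bar = (1.732 + 2.891 + 1.519 + 4.191 + 1.639) / 5
R_bar = 11.972 / 5 = 2.3944
sigma_hat = R_bar / d2 = 2.3944 / 2.326 = 1.0294

1.0294


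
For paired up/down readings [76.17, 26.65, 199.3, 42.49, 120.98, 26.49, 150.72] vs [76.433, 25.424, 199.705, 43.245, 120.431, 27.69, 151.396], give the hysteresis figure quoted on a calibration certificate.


|76.17 - 76.433| = 0.2630
|26.65 - 25.424| = 1.2260
|199.3 - 199.705| = 0.4050
|42.49 - 43.245| = 0.7550
|120.98 - 120.431| = 0.5490
|26.49 - 27.69| = 1.2000
|150.72 - 151.396| = 0.6760
hysteresis = max(diffs) = 1.2260

1.2260


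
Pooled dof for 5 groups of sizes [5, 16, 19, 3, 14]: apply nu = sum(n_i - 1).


nu = sum_i (n_i - 1)
nu = ((5 - 1) + (16 - 1) + (19 - 1) + (3 - 1) + (14 - 1))
nu = 4 + 15 + 18 + 2 + 13
nu = 52

52


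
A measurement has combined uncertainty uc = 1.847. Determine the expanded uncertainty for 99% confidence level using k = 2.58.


U = k * uc
U = 2.58 * 1.847
U = 4.7653

4.7653


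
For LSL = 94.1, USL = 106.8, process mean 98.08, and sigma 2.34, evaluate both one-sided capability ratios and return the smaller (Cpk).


Cpu = (USL - mean) / (3*sigma) = (106.8 - 98.08) / (3*2.34) = 1.2422
Cpl = (mean - LSL) / (3*sigma) = (98.08 - 94.1) / (3*2.34) = 0.5670
Cpk = min(Cpu, Cpl) = 0.5670

0.5670


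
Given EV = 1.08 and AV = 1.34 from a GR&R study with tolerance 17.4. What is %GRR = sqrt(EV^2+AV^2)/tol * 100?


GRR = sqrt(EV^2 + AV^2) = sqrt(1.08^2 + 1.34^2) = 1.7210462
%GRR = GRR / tol * 100 = 1.7210462 / 17.4 * 100
%GRR = 9.8911

9.8911


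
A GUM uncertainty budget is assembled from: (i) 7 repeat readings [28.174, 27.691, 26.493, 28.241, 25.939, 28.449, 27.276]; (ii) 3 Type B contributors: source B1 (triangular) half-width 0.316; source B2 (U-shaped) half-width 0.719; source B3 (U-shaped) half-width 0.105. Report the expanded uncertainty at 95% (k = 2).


mean = (28.174 + 27.691 + 26.493 + 28.241 + 25.939 + 28.449 + 27.276) / 7 = 27.46614286
s = sqrt(sum((x - mean)^2)/(n-1)) = 0.95160924
u_A = s / sqrt(n) = 0.95160924 / sqrt(7) = 0.35967448
u_B1 = 0.316 / sqrt(6) = 0.12900646
u_B2 = 0.719 / sqrt(2) = 0.50840978
u_B3 = 0.105 / sqrt(2) = 0.074246212
uc = sqrt(0.35967448^2 + 0.12900646^2 + 0.50840978^2 + 0.074246212^2) = 0.64031352
U = k * uc = 2 * 0.64031352
U = 1.2806

1.2806


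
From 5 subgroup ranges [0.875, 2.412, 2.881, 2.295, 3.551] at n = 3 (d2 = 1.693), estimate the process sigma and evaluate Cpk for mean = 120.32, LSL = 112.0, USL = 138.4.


R_bar = (0.875 + 2.412 + 2.881 + 2.295 + 3.551) / 5 = 2.4028
sigma = R_bar / d2 = 2.4028 / 1.693 = 1.4192558
Cp = (USL - LSL)/(6*sigma) = (138.4 - 112.0)/(6*1.4192558) = 3.1002
Cpu = (138.4 - 120.32)/(3*1.4192558) = 4.2464
Cpl = (120.32 - 112.0)/(3*1.4192558) = 1.9541
Cpk = min(Cpu, Cpl) = 1.9541

1.9541


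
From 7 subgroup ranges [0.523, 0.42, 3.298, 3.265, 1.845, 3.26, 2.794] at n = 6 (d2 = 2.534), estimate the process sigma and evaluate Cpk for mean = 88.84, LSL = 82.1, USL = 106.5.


R_bar = (0.523 + 0.42 + 3.298 + 3.265 + 1.845 + 3.26 + 2.794) / 7 = 2.2007143
sigma = R_bar / d2 = 2.2007143 / 2.534 = 0.86847447
Cp = (USL - LSL)/(6*sigma) = (106.5 - 82.1)/(6*0.86847447) = 4.6825
Cpu = (106.5 - 88.84)/(3*0.86847447) = 6.7782
Cpl = (88.84 - 82.1)/(3*0.86847447) = 2.5869
Cpk = min(Cpu, Cpl) = 2.5869

2.5869


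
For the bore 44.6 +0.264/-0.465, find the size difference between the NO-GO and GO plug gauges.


GO = nominal - lower_tol (smallest hole = maximum material condition)
GO = 44.6 - 0.465 = 44.135
NO-GO = nominal + upper_tol (largest hole = least material condition)
NO-GO = 44.6 + 0.264 = 44.864
spread = NO-GO - GO = 44.864 - 44.135 = 0.7290

0.7290


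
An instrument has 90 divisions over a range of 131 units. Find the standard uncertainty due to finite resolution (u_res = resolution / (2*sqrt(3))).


resolution = range / divisions
resolution = 131 / 90 = 1.4555556
u_res = resolution / (2*sqrt(3))
u_res = 1.4555556 / 3.4641016
u_res = 0.4202

0.4202


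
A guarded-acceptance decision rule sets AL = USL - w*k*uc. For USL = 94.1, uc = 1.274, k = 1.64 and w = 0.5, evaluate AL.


U = k * uc = 1.64 * 1.274 = 2.08936
guard band g = w * U = 0.5 * 2.08936 = 1.04468
AL = USL - g = 94.1 - 1.04468
AL = 93.0553

93.0553


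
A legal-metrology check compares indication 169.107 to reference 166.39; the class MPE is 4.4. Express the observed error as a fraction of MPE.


e = indication - reference = 169.107 - 166.39 = 2.7170
|e| = 2.7170
ratio = |e| / MPE = 2.7170 / 4.4
ratio = 0.6175

0.6175


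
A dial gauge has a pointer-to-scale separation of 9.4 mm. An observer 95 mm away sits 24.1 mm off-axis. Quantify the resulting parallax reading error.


error = h * offset / d
= 9.4 * 24.1 / 95
= 2.3846

2.3846


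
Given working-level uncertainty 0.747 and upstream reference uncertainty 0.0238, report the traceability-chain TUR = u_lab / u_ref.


TUR = u_lab / u_ref
= 0.747 / 0.0238
= 31.3866

31.3866


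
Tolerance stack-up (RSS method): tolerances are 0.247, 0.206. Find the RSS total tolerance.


RSS = sqrt(0.247^2 + 0.206^2)
= sqrt(0.103445)
= 0.3216

0.3216


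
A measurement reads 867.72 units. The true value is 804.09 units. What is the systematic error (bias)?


Systematic error = measured - true
= 867.72 - 804.09
= 63.6300

63.6300


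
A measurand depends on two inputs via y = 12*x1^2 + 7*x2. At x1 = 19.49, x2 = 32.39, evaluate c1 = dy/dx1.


y = 12*x1^2 + 7*x2
dy/dx1 = 2*12*x1
Evaluate at x1 = 19.49: c1 = 24 * 19.49
c1 = 467.7600

467.7600


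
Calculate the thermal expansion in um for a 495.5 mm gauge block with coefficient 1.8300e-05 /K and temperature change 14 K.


dL = L * alpha * dT
= 495.5 * 1.8300e-05 * 14
= 0.1269471 mm
dL_um = 0.1269471 * 1000 = 126.9471 um

126.9471


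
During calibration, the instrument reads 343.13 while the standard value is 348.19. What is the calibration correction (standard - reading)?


Correction = standard - reading
= 348.19 - 343.13
= 5.0600

5.0600


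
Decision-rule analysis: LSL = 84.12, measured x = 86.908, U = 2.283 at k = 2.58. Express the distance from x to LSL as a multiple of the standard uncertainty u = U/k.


u = U / k = 2.283 / 2.58 = 0.88488372
margin = |LSL - x| = |84.12 - 86.908| = 2.788
z = margin / u = 2.788 / 0.88488372
z = 3.1507

3.1507


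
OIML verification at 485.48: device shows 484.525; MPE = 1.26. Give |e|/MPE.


e = indication - reference = 484.525 - 485.48 = -0.9550
|e| = 0.9550
ratio = |e| / MPE = 0.9550 / 1.26
ratio = 0.7579

0.7579


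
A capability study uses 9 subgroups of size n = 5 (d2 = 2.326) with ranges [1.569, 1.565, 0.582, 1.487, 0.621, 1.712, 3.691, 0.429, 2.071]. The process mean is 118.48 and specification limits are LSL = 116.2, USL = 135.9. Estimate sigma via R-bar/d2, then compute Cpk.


R_bar = (1.569 + 1.565 + 0.582 + 1.487 + 0.621 + 1.712 + 3.691 + 0.429 + 2.071) / 9 = 1.5252222
sigma = R_bar / d2 = 1.5252222 / 2.326 = 0.65572752
Cp = (USL - LSL)/(6*sigma) = (135.9 - 116.2)/(6*0.65572752) = 5.0072
Cpu = (135.9 - 118.48)/(3*0.65572752) = 8.8553
Cpl = (118.48 - 116.2)/(3*0.65572752) = 1.1590
Cpk = min(Cpu, Cpl) = 1.1590

1.1590


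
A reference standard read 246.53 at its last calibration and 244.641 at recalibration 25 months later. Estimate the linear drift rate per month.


rate = (v2 - v1) / months
= (244.641 - 246.53) / 25
= -1.8890 / 25
= -0.0756

-0.0756


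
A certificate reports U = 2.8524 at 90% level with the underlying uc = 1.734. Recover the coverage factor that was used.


k = U / uc
k = 2.8524 / 1.734
k = 1.645

1.645


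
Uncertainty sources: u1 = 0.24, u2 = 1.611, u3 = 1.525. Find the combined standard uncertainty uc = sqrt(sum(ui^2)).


uc = sqrt(0.24^2 + 1.611^2 + 1.525^2)
uc = sqrt(4.978546)
uc = 2.2313

2.2313


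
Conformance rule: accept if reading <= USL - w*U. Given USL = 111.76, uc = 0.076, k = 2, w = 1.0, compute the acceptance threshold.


U = k * uc = 2 * 0.076 = 0.152
guard band g = w * U = 1.0 * 0.152 = 0.152
AL = USL - g = 111.76 - 0.152
AL = 111.6080

111.6080


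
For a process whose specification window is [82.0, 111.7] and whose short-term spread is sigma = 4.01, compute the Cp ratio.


Cp = (USL - LSL) / (6 * sigma)
= (111.7 - 82.0) / (6 * 4.01)
= 29.7000 / 24.0600
= 1.2344

1.2344


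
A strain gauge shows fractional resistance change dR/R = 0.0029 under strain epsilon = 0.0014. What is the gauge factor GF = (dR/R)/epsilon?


GF = (dR/R) / epsilon
= 0.0029 / 0.0014
= 2.0714

2.0714


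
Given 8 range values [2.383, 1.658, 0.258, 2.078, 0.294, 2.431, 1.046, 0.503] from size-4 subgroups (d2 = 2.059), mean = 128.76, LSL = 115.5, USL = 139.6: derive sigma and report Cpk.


R_bar = (2.383 + 1.658 + 0.258 + 2.078 + 0.294 + 2.431 + 1.046 + 0.503) / 8 = 1.331375
sigma = R_bar / d2 = 1.331375 / 2.059 = 0.64661243
Cp = (USL - LSL)/(6*sigma) = (139.6 - 115.5)/(6*0.64661243) = 6.2119
Cpu = (139.6 - 128.76)/(3*0.64661243) = 5.5881
Cpl = (128.76 - 115.5)/(3*0.64661243) = 6.8356
Cpk = min(Cpu, Cpl) = 5.5881

5.5881


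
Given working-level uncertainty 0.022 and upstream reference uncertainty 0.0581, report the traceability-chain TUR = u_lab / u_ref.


TUR = u_lab / u_ref
= 0.022 / 0.0581
= 0.3787

0.3787


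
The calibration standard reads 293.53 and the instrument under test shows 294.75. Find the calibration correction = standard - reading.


Correction = standard - reading
= 293.53 - 294.75
= -1.2200

-1.2200


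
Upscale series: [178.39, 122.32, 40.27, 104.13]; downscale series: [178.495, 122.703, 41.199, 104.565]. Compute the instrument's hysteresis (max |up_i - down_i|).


|178.39 - 178.495| = 0.1050
|122.32 - 122.703| = 0.3830
|40.27 - 41.199| = 0.9290
|104.13 - 104.565| = 0.4350
hysteresis = max(diffs) = 0.9290

0.9290


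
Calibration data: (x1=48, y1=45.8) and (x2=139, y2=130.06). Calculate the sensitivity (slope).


slope = (y2 - y1) / (x2 - x1)
= (130.06 - 45.8) / (139 - 48)
= 84.2600 / 91
= 0.9259

0.9259


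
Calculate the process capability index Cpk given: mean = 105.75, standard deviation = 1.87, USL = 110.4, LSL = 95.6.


Cpu = (USL - mean) / (3*sigma) = (110.4 - 105.75) / (3*1.87) = 0.8289
Cpl = (mean - LSL) / (3*sigma) = (105.75 - 95.6) / (3*1.87) = 1.8093
Cpk = min(Cpu, Cpl) = 0.8289

0.8289


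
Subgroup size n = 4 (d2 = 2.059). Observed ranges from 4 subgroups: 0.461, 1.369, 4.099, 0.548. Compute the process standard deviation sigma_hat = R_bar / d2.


R_bar = (0.461 + 1.369 + 4.099 + 0.548) / 4
R_bar = 6.477 / 4 = 1.61925
sigma_hat = R_bar / d2 = 1.61925 / 2.059 = 0.7864

0.7864


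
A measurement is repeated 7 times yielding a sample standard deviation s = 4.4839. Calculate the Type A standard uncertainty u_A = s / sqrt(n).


u_A = s / sqrt(n)
u_A = 4.4839 / sqrt(7)
u_A = 4.4839 / 2.6457513
u_A = 1.6948

1.6948


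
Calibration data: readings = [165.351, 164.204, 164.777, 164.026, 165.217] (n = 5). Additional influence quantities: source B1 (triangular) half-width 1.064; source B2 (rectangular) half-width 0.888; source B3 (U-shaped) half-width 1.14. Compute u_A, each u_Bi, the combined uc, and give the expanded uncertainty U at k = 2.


mean = (165.351 + 164.204 + 164.777 + 164.026 + 165.217) / 5 = 164.715
s = sqrt(sum((x - mean)^2)/(n-1)) = 0.59080157
u_A = s / sqrt(n) = 0.59080157 / sqrt(5) = 0.26421449
u_B1 = 1.064 / sqrt(6) = 0.43437618
u_B2 = 0.888 / sqrt(3) = 0.51268704
u_B3 = 1.14 / sqrt(2) = 0.80610173
uc = sqrt(0.26421449^2 + 0.43437618^2 + 0.51268704^2 + 0.80610173^2) = 1.0821922
U = k * uc = 2 * 1.0821922
U = 2.1644

2.1644


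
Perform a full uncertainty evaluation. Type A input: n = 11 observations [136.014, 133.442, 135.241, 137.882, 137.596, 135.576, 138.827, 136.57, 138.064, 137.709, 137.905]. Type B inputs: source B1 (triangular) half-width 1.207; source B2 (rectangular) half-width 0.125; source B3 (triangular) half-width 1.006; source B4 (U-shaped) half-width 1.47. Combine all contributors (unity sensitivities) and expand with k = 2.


mean = (136.014 + 133.442 + 135.241 + 137.882 + 137.596 + 135.576 + 138.827 + 136.57 + 138.064 + 137.709 + 137.905) / 11 = 136.8023636
s = sqrt(sum((x - mean)^2)/(n-1)) = 1.5947892
u_A = s / sqrt(n) = 1.5947892 / sqrt(11) = 0.48084704
u_B1 = 1.207 / sqrt(6) = 0.49275569
u_B2 = 0.125 / sqrt(3) = 0.072168784
u_B3 = 1.006 / sqrt(6) = 0.41069778
u_B4 = 1.47 / sqrt(2) = 1.039447
uc = sqrt(0.48084704^2 + 0.49275569^2 + 0.072168784^2 + 0.41069778^2 + 1.039447^2) = 1.3146684
U = k * uc = 2 * 1.3146684
U = 2.6293

2.6293


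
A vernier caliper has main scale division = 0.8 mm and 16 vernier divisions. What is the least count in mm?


LC = MSD / n_div
= 0.8 / 16
= 0.0500

0.0500


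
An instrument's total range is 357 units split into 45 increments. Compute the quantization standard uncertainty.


resolution = range / divisions
resolution = 357 / 45 = 7.9333333
u_res = resolution / (2*sqrt(3))
u_res = 7.9333333 / 3.4641016
u_res = 2.2902

2.2902


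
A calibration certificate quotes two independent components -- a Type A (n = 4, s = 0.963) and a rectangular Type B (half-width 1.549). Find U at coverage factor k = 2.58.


u_A = s / sqrt(n) = 0.963 / sqrt(4) = 0.4815
u_B = half_width / sqrt(3) = 1.549 / sqrt(3) = 0.89431557
uc = sqrt(u_A^2 + u_B^2) = sqrt(0.4815^2 + 0.89431557^2) = 1.0156981
U = k * uc = 2.58 * 1.0156981
U = 2.6205

2.6205


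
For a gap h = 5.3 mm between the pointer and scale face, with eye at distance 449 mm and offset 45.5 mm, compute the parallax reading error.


error = h * offset / d
= 5.3 * 45.5 / 449
= 0.5371

0.5371


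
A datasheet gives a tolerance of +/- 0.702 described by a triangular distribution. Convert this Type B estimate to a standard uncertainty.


u_B = half_width / sqrt(6)
u_B = 0.702 / 2.4494897
u_B = 0.2866

0.2866


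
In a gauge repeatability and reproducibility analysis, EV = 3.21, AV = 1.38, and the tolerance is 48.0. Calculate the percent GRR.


GRR = sqrt(EV^2 + AV^2) = sqrt(3.21^2 + 1.38^2) = 3.4940664
%GRR = GRR / tol * 100 = 3.4940664 / 48.0 * 100
%GRR = 7.2793

7.2793


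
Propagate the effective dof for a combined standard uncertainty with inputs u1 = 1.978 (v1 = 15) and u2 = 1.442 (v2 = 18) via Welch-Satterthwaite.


uc = sqrt(u1^2 + u2^2) = sqrt(1.978^2 + 1.442^2) = 2.4478252
v_eff = uc^4 / (u1^4/v1 + u2^4/v2)
= 2.4478252^4 / (1.978^4/15 + 1.442^4/18)
= 35.902245 / 1.2607107
v_eff = 28.4778

28.4778


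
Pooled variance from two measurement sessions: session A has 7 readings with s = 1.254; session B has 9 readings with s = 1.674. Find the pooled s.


s_p = sqrt(((n1-1)*s1^2 + (n2-1)*s2^2) / (n1+n2-2))
numerator = (7-1)*1.254^2 + (9-1)*1.674^2 = 9.435096 + 22.418208 = 31.853304
denominator = 7 + 9 - 2 = 14
s_p^2 = 31.853304 / 14 = 2.275236
s_p = sqrt(2.275236) = 1.5084

1.5084


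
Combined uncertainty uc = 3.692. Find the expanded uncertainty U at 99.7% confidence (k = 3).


U = k * uc
U = 3 * 3.692
U = 11.0760

11.0760


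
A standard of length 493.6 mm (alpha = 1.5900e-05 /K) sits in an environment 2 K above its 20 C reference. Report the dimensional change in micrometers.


dL = L * alpha * dT
= 493.6 * 1.5900e-05 * 2
= 0.0156965 mm
dL_um = 0.0156965 * 1000 = 15.6965 um

15.6965


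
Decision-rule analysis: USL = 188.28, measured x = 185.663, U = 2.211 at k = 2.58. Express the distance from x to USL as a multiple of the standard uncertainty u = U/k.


u = U / k = 2.211 / 2.58 = 0.85697674
margin = |USL - x| = |188.28 - 185.663| = 2.617
z = margin / u = 2.617 / 0.85697674
z = 3.0538

3.0538


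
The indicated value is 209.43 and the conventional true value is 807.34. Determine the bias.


Systematic error = measured - true
= 209.43 - 807.34
= -597.9100

-597.9100


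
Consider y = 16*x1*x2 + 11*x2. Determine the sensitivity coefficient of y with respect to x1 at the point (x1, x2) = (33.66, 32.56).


y = 16*x1*x2 + 11*x2
dy/dx1 = 16*x2
Evaluate at x2 = 32.56: c1 = 16 * 32.56
c1 = 520.9600

520.9600


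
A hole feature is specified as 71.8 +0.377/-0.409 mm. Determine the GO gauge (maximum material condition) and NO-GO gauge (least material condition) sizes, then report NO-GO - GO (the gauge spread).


GO = nominal - lower_tol (smallest hole = maximum material condition)
GO = 71.8 - 0.409 = 71.391
NO-GO = nominal + upper_tol (largest hole = least material condition)
NO-GO = 71.8 + 0.377 = 72.177
spread = NO-GO - GO = 72.177 - 71.391 = 0.7860

0.7860


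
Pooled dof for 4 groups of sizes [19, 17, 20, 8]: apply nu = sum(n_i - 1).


nu = sum_i (n_i - 1)
nu = ((19 - 1) + (17 - 1) + (20 - 1) + (8 - 1))
nu = 18 + 16 + 19 + 7
nu = 60

60


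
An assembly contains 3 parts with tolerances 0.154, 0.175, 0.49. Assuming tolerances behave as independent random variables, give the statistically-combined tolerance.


RSS = sqrt(0.154^2 + 0.175^2 + 0.49^2)
= sqrt(0.294441)
= 0.5426

0.5426


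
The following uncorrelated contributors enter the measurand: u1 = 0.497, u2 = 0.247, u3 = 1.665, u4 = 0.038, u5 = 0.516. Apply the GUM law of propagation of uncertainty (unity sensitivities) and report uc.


uc = sqrt(0.497^2 + 0.247^2 + 1.665^2 + 0.038^2 + 0.516^2)
uc = sqrt(3.347943)
uc = 1.8297

1.8297


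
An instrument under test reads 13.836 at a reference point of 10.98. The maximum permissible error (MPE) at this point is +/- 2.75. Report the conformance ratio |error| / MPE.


e = indication - reference = 13.836 - 10.98 = 2.8560
|e| = 2.8560
ratio = |e| / MPE = 2.8560 / 2.75
ratio = 1.0385

1.0385


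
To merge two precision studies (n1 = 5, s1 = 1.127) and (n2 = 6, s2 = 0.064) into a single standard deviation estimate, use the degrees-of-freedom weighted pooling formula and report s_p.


s_p = sqrt(((n1-1)*s1^2 + (n2-1)*s2^2) / (n1+n2-2))
numerator = (5-1)*1.127^2 + (6-1)*0.064^2 = 5.080516 + 0.02048 = 5.100996
denominator = 5 + 6 - 2 = 9
s_p^2 = 5.100996 / 9 = 0.56677733
s_p = sqrt(0.56677733) = 0.7528

0.7528


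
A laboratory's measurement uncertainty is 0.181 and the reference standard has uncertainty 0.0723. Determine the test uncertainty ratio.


TUR = u_lab / u_ref
= 0.181 / 0.0723
= 2.5035

2.5035


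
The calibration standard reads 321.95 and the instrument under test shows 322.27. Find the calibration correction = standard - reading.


Correction = standard - reading
= 321.95 - 322.27
= -0.3200

-0.3200


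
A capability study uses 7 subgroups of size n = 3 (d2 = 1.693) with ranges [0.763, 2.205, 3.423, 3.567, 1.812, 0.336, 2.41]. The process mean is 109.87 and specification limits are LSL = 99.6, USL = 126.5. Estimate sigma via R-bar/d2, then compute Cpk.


R_bar = (0.763 + 2.205 + 3.423 + 3.567 + 1.812 + 0.336 + 2.41) / 7 = 2.0737143
sigma = R_bar / d2 = 2.0737143 / 1.693 = 1.2248755
Cp = (USL - LSL)/(6*sigma) = (126.5 - 99.6)/(6*1.2248755) = 3.6602
Cpu = (126.5 - 109.87)/(3*1.2248755) = 4.5256
Cpl = (109.87 - 99.6)/(3*1.2248755) = 2.7948
Cpk = min(Cpu, Cpl) = 2.7948

2.7948


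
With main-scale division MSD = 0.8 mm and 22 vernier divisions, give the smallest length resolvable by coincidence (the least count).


LC = MSD / n_div
= 0.8 / 22
= 0.0364

0.0364


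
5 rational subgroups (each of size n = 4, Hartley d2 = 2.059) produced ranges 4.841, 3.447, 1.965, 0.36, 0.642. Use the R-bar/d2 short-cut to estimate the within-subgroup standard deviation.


R_bar = (4.841 + 3.447 + 1.965 + 0.36 + 0.642) / 5
R_bar = 11.255 / 5 = 2.251
sigma_hat = R_bar / d2 = 2.251 / 2.059 = 1.0932

1.0932


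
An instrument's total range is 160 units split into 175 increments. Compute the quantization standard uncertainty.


resolution = range / divisions
resolution = 160 / 175 = 0.91428571
u_res = resolution / (2*sqrt(3))
u_res = 0.91428571 / 3.4641016
u_res = 0.2639

0.2639


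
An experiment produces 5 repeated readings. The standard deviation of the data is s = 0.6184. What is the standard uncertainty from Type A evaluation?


u_A = s / sqrt(n)
u_A = 0.6184 / sqrt(5)
u_A = 0.6184 / 2.236068
u_A = 0.2766

0.2766


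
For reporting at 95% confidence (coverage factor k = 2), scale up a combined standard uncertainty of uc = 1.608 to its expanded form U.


U = k * uc
U = 2 * 1.608
U = 3.2160

3.2160


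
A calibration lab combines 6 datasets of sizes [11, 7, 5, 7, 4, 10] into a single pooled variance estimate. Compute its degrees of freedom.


nu = sum_i (n_i - 1)
nu = ((11 - 1) + (7 - 1) + (5 - 1) + (7 - 1) + (4 - 1) + (10 - 1))
nu = 10 + 6 + 4 + 6 + 3 + 9
nu = 38

38


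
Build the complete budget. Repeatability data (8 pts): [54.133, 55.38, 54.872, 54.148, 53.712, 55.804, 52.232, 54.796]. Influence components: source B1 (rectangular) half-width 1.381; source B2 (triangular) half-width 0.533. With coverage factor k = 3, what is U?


mean = (54.133 + 55.38 + 54.872 + 54.148 + 53.712 + 55.804 + 52.232 + 54.796) / 8 = 54.384625
s = sqrt(sum((x - mean)^2)/(n-1)) = 1.1095485
u_A = s / sqrt(n) = 1.1095485 / sqrt(8) = 0.39228463
u_B1 = 1.381 / sqrt(3) = 0.79732072
u_B2 = 0.533 / sqrt(6) = 0.21759634
uc = sqrt(0.39228463^2 + 0.79732072^2 + 0.21759634^2) = 0.91485285
U = k * uc = 3 * 0.91485285
U = 2.7446

2.7446


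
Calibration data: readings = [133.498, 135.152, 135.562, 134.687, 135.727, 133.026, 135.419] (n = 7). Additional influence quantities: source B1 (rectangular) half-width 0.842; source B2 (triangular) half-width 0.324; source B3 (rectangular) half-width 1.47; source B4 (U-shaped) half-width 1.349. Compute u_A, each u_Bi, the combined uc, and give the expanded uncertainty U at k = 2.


mean = (133.498 + 135.152 + 135.562 + 134.687 + 135.727 + 133.026 + 135.419) / 7 = 134.7244286
s = sqrt(sum((x - mean)^2)/(n-1)) = 1.0616112
u_A = s / sqrt(n) = 1.0616112 / sqrt(7) = 0.40125132
u_B1 = 0.842 / sqrt(3) = 0.48612893
u_B2 = 0.324 / sqrt(6) = 0.13227245
u_B3 = 1.47 / sqrt(3) = 0.8487049
u_B4 = 1.349 / sqrt(2) = 0.95388705
uc = sqrt(0.40125132^2 + 0.48612893^2 + 0.13227245^2 + 0.8487049^2 + 0.95388705^2) = 1.4300421
U = k * uc = 2 * 1.4300421
U = 2.8601

2.8601


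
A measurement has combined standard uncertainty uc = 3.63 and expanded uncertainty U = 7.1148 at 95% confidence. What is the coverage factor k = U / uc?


k = U / uc
k = 7.1148 / 3.63
k = 1.96

1.96


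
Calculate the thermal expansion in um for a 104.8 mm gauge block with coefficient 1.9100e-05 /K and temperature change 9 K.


dL = L * alpha * dT
= 104.8 * 1.9100e-05 * 9
= 0.0180151 mm
dL_um = 0.0180151 * 1000 = 18.0151 um

18.0151


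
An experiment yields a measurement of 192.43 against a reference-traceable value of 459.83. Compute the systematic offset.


Systematic error = measured - true
= 192.43 - 459.83
= -267.4000

-267.4000


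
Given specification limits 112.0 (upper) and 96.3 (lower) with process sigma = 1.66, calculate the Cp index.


Cp = (USL - LSL) / (6 * sigma)
= (112.0 - 96.3) / (6 * 1.66)
= 15.7000 / 9.9600
= 1.5763

1.5763


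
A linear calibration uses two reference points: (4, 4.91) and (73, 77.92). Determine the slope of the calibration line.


slope = (y2 - y1) / (x2 - x1)
= (77.92 - 4.91) / (73 - 4)
= 73.0100 / 69
= 1.0581

1.0581


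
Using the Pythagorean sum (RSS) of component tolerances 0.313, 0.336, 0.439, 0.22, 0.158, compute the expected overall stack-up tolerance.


RSS = sqrt(0.313^2 + 0.336^2 + 0.439^2 + 0.22^2 + 0.158^2)
= sqrt(0.47695)
= 0.6906

0.6906


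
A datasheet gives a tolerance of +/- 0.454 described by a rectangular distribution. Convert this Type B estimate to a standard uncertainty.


u_B = half_width / sqrt(3)
u_B = 0.454 / 1.7320508
u_B = 0.2621

0.2621


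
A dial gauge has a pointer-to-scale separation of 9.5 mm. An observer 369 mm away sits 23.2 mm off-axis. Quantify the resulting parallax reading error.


error = h * offset / d
= 9.5 * 23.2 / 369
= 0.5973

0.5973


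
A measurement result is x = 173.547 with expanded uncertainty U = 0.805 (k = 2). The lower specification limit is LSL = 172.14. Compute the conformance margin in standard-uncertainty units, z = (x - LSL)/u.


u = U / k = 0.805 / 2 = 0.4025
margin = |LSL - x| = |172.14 - 173.547| = 1.407
z = margin / u = 1.407 / 0.4025
z = 3.4957

3.4957


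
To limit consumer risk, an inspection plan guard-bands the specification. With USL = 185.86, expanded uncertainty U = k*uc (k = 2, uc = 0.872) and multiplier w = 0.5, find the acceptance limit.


U = k * uc = 2 * 0.872 = 1.744
guard band g = w * U = 0.5 * 1.744 = 0.872
AL = USL - g = 185.86 - 0.872
AL = 184.9880

184.9880


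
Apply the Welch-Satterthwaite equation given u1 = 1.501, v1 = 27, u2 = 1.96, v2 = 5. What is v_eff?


uc = sqrt(u1^2 + u2^2) = sqrt(1.501^2 + 1.96^2) = 2.4687246
v_eff = uc^4 / (u1^4/v1 + u2^4/v2)
= 2.4687246^4 / (1.501^4/27 + 1.96^4/5)
= 37.144163 / 3.1395786
v_eff = 11.8309

11.8309


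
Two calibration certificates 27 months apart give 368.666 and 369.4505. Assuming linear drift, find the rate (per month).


rate = (v2 - v1) / months
= (369.4505 - 368.666) / 27
= 0.7845 / 27
= 0.0291

0.0291


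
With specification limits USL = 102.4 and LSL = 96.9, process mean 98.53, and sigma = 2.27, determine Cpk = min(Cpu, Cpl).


Cpu = (USL - mean) / (3*sigma) = (102.4 - 98.53) / (3*2.27) = 0.5683
Cpl = (mean - LSL) / (3*sigma) = (98.53 - 96.9) / (3*2.27) = 0.2394
Cpk = min(Cpu, Cpl) = 0.2394

0.2394


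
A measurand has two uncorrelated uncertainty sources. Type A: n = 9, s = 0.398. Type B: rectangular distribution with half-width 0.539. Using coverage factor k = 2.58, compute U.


u_A = s / sqrt(n) = 0.398 / sqrt(9) = 0.13266667
u_B = half_width / sqrt(3) = 0.539 / sqrt(3) = 0.3111918
uc = sqrt(u_A^2 + u_B^2) = sqrt(0.13266667^2 + 0.3111918^2) = 0.33829097
U = k * uc = 2.58 * 0.33829097
U = 0.8728

0.8728


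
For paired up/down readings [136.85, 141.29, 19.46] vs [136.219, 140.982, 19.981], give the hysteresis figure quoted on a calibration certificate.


|136.85 - 136.219| = 0.6310
|141.29 - 140.982| = 0.3080
|19.46 - 19.981| = 0.5210
hysteresis = max(diffs) = 0.6310

0.6310


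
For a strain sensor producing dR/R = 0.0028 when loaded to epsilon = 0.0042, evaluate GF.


GF = (dR/R) / epsilon
= 0.0028 / 0.0042
= 0.6667

0.6667


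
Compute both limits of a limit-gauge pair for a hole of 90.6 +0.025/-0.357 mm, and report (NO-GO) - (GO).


GO = nominal - lower_tol (smallest hole = maximum material condition)
GO = 90.6 - 0.357 = 90.243
NO-GO = nominal + upper_tol (largest hole = least material condition)
NO-GO = 90.6 + 0.025 = 90.625
spread = NO-GO - GO = 90.625 - 90.243 = 0.3820

0.3820


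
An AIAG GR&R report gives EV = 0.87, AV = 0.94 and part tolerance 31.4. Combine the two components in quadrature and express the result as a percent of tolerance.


GRR = sqrt(EV^2 + AV^2) = sqrt(0.87^2 + 0.94^2) = 1.28082
%GRR = GRR / tol * 100 = 1.28082 / 31.4 * 100
%GRR = 4.0790

4.0790


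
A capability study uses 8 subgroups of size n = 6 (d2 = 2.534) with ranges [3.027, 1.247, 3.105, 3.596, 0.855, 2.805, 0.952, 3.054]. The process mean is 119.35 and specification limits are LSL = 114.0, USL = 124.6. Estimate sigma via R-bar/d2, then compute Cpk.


R_bar = (3.027 + 1.247 + 3.105 + 3.596 + 0.855 + 2.805 + 0.952 + 3.054) / 8 = 2.330125
sigma = R_bar / d2 = 2.330125 / 2.534 = 0.9195442
Cp = (USL - LSL)/(6*sigma) = (124.6 - 114.0)/(6*0.9195442) = 1.9212
Cpu = (124.6 - 119.35)/(3*0.9195442) = 1.9031
Cpl = (119.35 - 114.0)/(3*0.9195442) = 1.9394
Cpk = min(Cpu, Cpl) = 1.9031

1.9031


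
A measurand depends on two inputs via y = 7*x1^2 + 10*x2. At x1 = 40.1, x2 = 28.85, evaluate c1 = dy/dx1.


y = 7*x1^2 + 10*x2
dy/dx1 = 2*7*x1
Evaluate at x1 = 40.1: c1 = 14 * 40.1
c1 = 561.4000

561.4000


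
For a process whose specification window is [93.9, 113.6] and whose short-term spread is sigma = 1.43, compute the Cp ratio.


Cp = (USL - LSL) / (6 * sigma)
= (113.6 - 93.9) / (6 * 1.43)
= 19.7000 / 8.5800
= 2.2960

2.2960


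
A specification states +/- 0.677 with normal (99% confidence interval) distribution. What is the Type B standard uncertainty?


u_B = half_width / 2.576
u_B = 0.677 / 2.576
u_B = 0.2628

0.2628


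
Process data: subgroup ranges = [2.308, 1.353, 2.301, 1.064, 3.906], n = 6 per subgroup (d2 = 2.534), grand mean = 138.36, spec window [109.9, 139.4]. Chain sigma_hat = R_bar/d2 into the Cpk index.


R_bar = (2.308 + 1.353 + 2.301 + 1.064 + 3.906) / 5 = 2.1864
sigma = R_bar / d2 = 2.1864 / 2.534 = 0.86282557
Cp = (USL - LSL)/(6*sigma) = (139.4 - 109.9)/(6*0.86282557) = 5.6983
Cpu = (139.4 - 138.36)/(3*0.86282557) = 0.4018
Cpl = (138.36 - 109.9)/(3*0.86282557) = 10.9949
Cpk = min(Cpu, Cpl) = 0.4018

0.4018


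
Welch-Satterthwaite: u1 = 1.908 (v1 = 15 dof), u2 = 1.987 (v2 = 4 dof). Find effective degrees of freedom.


uc = sqrt(u1^2 + u2^2) = sqrt(1.908^2 + 1.987^2) = 2.7547474
v_eff = uc^4 / (u1^4/v1 + u2^4/v2)
= 2.7547474^4 / (1.908^4/15 + 1.987^4/4)
= 57.587354 / 4.7805415
v_eff = 12.0462

12.0462


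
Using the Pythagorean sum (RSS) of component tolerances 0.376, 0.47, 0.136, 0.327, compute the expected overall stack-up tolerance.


RSS = sqrt(0.376^2 + 0.47^2 + 0.136^2 + 0.327^2)
= sqrt(0.487701)
= 0.6984

0.6984


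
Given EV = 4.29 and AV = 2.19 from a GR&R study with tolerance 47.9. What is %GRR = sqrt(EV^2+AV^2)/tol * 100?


GRR = sqrt(EV^2 + AV^2) = sqrt(4.29^2 + 2.19^2) = 4.8166586
%GRR = GRR / tol * 100 = 4.8166586 / 47.9 * 100
%GRR = 10.0557

10.0557


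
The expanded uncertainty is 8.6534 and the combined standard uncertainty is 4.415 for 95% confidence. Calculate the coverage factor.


k = U / uc
k = 8.6534 / 4.415
k = 1.96

1.96


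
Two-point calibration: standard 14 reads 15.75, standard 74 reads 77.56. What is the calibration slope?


slope = (y2 - y1) / (x2 - x1)
= (77.56 - 15.75) / (74 - 14)
= 61.8100 / 60
= 1.0302

1.0302


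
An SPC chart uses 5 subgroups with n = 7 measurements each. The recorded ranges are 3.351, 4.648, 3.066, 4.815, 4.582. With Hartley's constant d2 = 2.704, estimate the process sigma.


R_bar = (3.351 + 4.648 + 3.066 + 4.815 + 4.582) / 5
R_bar = 20.462 / 5 = 4.0924
sigma_hat = R_bar / d2 = 4.0924 / 2.704 = 1.5135

1.5135


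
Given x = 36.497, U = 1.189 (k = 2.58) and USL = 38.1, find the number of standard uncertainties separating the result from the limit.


u = U / k = 1.189 / 2.58 = 0.46085271
margin = |USL - x| = |38.1 - 36.497| = 1.603
z = margin / u = 1.603 / 0.46085271
z = 3.4783

3.4783


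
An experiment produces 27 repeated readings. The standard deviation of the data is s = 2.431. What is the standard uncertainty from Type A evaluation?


u_A = s / sqrt(n)
u_A = 2.431 / sqrt(27)
u_A = 2.431 / 5.1961524
u_A = 0.4678

0.4678


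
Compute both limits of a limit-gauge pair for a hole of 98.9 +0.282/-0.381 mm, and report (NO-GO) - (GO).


GO = nominal - lower_tol (smallest hole = maximum material condition)
GO = 98.9 - 0.381 = 98.519
NO-GO = nominal + upper_tol (largest hole = least material condition)
NO-GO = 98.9 + 0.282 = 99.182
spread = NO-GO - GO = 99.182 - 98.519 = 0.6630

0.6630


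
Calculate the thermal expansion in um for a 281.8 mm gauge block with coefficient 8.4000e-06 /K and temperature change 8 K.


dL = L * alpha * dT
= 281.8 * 8.4000e-06 * 8
= 0.0189370 mm
dL_um = 0.0189370 * 1000 = 18.9370 um

18.9370


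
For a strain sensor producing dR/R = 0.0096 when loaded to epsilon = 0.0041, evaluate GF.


GF = (dR/R) / epsilon
= 0.0096 / 0.0041
= 2.3415

2.3415


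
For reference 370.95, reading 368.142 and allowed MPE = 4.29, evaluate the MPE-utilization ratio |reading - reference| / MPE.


e = indication - reference = 368.142 - 370.95 = -2.8080
|e| = 2.8080
ratio = |e| / MPE = 2.8080 / 4.29
ratio = 0.6545

0.6545
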